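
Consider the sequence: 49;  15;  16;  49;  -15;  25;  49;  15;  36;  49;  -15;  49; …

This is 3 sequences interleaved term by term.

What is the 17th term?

Split by position mod 3 into 3 tracks.
Subsequence A: 49, 49, 49, 49 (constant 49).
Subsequence B: 15, -15, 15, -15 (alternating ±15).
Subsequence C: 16, 25, 36, 49 (the squares 4², 5², 6², …).
Term 17 comes from subsequence B (its 6th entry): -15.

-15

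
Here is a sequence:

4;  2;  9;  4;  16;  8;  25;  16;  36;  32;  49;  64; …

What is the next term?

Positions 1, 3, 5, … form one subsequence and positions 2, 4, 6, … form another.
Stream A is 4, 9, 16, 25, 36, 49, which is perfect squares starting at 2².
Stream B is 2, 4, 8, 16, 32, 64, which is successive powers of 2.
The 13th slot belongs to stream A; its 7th term is 64.

64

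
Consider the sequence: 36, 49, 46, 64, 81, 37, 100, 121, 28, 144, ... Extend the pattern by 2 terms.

The slot pattern repeats as AAB (period 3), so there are 2 interleaved tracks.
Track A is 36, 49, 64, 81, 100, 121, 144, which is the squares 6², 7², 8², ….
Track B is 46, 37, 28, which is subtracting 9 each time.
Position 11 falls in track A as its term 8, giving 169.
Position 12 falls in track B as its term 4, giving 19.

169, 19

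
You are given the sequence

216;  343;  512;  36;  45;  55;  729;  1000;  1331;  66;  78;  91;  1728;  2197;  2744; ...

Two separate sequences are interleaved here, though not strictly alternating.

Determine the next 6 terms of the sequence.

105, 120, 136, 3375, 4096, 4913

Positions follow the repeating pattern AAABBB; grouping by letter gives 2 tracks.
Track A: 216, 343, 512, 729, 1000, 1331, 1728, 2197, 2744 — perfect cubes starting at 6³.
Track B: 36, 45, 55, 66, 78, 91 — triangular numbers n(n+1)/2 for n = 8, 9, ….
The 16th slot belongs to track B; its 7th term is 105.
Position 17 → track B, term 8 = 120.
The 18th slot belongs to track B; its 9th term is 136.
The 19th slot belongs to track A; its 10th term is 3375.
Position 20 falls in track A as its term 11, giving 4096.
The 21st slot belongs to track A; its 12th term is 4913.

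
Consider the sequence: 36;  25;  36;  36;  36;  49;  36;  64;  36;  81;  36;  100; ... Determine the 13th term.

36

Positions 1, 3, 5, … form one subsequence and positions 2, 4, 6, … form another.
Stream A is 36, 36, 36, 36, 36, 36, which is always 36.
Stream B is 25, 36, 49, 64, 81, 100, which is consecutive squares n² from n = 5.
Position 13 falls in stream A as its term 7, giving 36.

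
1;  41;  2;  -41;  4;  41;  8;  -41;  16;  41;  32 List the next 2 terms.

Positions 1, 3, 5, … form one subsequence and positions 2, 4, 6, … form another.
Stream A: 1, 2, 4, 8, 16, 32 — multiplying by 2 each time.
Stream B: 41, -41, 41, -41, 41 — oscillating between 41 and -41.
Position 12 → stream B, term 6 = -41.
The 13th slot belongs to stream A; its 7th term is 64.

-41, 64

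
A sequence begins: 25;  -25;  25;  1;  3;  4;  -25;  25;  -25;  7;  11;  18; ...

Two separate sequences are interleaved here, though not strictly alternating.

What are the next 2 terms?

25, -25

The slot pattern repeats as AAABBB (period 6), so there are 2 interleaved tracks.
Subsequence A = 25, -25, 25, -25, 25, -25: the oscillation 25·(−1)^(n+1).
Subsequence B = 1, 3, 4, 7, 11, 18: Fibonacci-style (each term is the sum of the two before it).
The 13th slot belongs to subsequence A; its 7th term is 25.
Term 14 comes from subsequence A (its 8th entry): -25.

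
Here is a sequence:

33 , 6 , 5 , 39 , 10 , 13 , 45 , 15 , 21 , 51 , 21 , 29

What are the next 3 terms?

The terms cycle through 3 interleaved subsequences.
Subsequence A = 33, 39, 45, 51: linear: a_n = 27 + 6·n.
Subsequence B = 6, 10, 15, 21: triangular numbers n(n+1)/2 for n = 3, 4, ….
Subsequence C = 5, 13, 21, 29: arithmetic, step +8.
The 13th slot belongs to subsequence A; its 5th term is 57.
Position 14 → subsequence B, term 5 = 28.
Term 15 comes from subsequence C (its 5th entry): 37.

57, 28, 37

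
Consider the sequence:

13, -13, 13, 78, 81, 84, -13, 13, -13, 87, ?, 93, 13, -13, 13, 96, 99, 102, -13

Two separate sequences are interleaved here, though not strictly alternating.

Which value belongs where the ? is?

The slot pattern repeats as AAABBB (period 6), so there are 2 interleaved tracks.
Subsequence A is 13, -13, 13, -13, 13, -13, 13, -13, 13, -13, which is the oscillation 13·(−1)^(n+1).
Subsequence B is 78, 81, 84, 87, ?, 93, 96, 99, 102, which is adding 3 each time.
So the missing entry in subsequence B is 90.

90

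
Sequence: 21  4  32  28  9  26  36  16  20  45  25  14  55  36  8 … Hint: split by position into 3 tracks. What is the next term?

Read the sequence 3 terms at a time; column i is its own pattern.
Track A: 21, 28, 36, 45, 55. Triangular numbers starting at T_6.
Track B: 4, 9, 16, 25, 36. The squares 2², 3², 4², ….
Track C: 32, 26, 20, 14, 8. Arithmetic, step −6.
The 16th slot belongs to track A; its 6th term is 66.

66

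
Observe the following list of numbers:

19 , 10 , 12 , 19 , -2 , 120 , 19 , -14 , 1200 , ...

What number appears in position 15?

120000

Taking every 3rd term gives 3 separate tracks.
Track A: 19, 19, 19. The constant sequence 19.
Track B: 10, -2, -14. Arithmetic with common difference −12.
Track C: 12, 120, 1200. Geometric, ×10 each step.
Position 15 → track C, term 5 = 120000.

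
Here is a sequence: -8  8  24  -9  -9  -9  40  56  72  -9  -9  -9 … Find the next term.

Reading positions in blocks of 6 reveals the pattern AAABBB — 2 tracks woven together.
Subsequence A: -8, 8, 24, 40, 56, 72 — arithmetic, step +16.
Subsequence B: -9, -9, -9, -9, -9, -9 — constant -9.
Term 13 comes from subsequence A (its 7th entry): 88.

88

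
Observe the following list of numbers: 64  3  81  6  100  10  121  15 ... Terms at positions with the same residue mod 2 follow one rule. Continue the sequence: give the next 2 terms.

Odd-indexed and even-indexed terms follow separate rules.
Track A: 64, 81, 100, 121. Consecutive squares n² from n = 8.
Track B: 3, 6, 10, 15. Triangular numbers starting at T_2.
Position 9 falls in track A as its term 5, giving 144.
Position 10 → track B, term 5 = 21.

144, 21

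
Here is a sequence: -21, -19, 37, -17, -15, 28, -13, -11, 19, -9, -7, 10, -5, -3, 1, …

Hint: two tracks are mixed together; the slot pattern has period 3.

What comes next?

-1

The slot pattern repeats as AAB (period 3), so there are 2 interleaved tracks.
Track A = -21, -19, -17, -15, -13, -11, -9, -7, -5, -3: arithmetic, step +2.
Track B = 37, 28, 19, 10, 1: subtracting 9 each time.
Position 16 → track A, term 11 = -1.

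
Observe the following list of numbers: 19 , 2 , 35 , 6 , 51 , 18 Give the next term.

67

Taking every 2nd term gives 2 separate tracks.
Track A is 19, 35, 51, which is adding 16 each time.
Track B is 2, 6, 18, which is a geometric progression (common ratio 3).
Position 7 falls in track A as its term 4, giving 67.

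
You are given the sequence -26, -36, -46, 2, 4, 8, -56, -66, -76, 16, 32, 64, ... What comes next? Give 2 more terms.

-86, -96

Positions follow the repeating pattern AAABBB; grouping by letter gives 2 tracks.
Track A: -26, -36, -46, -56, -66, -76. Arithmetic with common difference −10.
Track B: 2, 4, 8, 16, 32, 64. Successive powers of 2.
Term 13 comes from track A (its 7th entry): -86.
The 14th slot belongs to track A; its 8th term is -96.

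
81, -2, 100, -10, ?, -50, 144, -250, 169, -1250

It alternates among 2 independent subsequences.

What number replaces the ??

The terms cycle through 2 interleaved subsequences.
Track A: 81, 100, ?, 144, 169 — the squares 9², 10², 11², ….
Track B: -2, -10, -50, -250, -1250 — geometric with ratio 5.
Filling track A at index 3 by its rule yields 121.

121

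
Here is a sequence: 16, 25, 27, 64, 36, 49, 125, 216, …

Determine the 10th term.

Positions follow the repeating pattern AABB; grouping by letter gives 2 tracks.
Stream A: 16, 25, 36, 49 (consecutive squares n² from n = 4).
Stream B: 27, 64, 125, 216 (the cubes 3³, 4³, 5³, …).
Position 10 falls in stream A as its term 6, giving 81.

81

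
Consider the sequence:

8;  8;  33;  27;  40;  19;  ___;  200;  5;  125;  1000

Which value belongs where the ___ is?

64

The terms cycle through 3 interleaved subsequences.
Subsequence A = 8, 27, ?, 125: consecutive cubes n³ from n = 2.
Subsequence B = 8, 40, 200, 1000: multiplying by 5 each time.
Subsequence C = 33, 19, 5: subtracting 14 each time.
Filling subsequence A at index 3 by its rule yields 64.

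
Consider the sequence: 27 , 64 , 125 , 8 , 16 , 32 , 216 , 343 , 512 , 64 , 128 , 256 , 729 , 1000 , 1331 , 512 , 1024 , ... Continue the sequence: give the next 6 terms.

2048, 1728, 2197, 2744, 4096, 8192

Reading positions in blocks of 6 reveals the pattern AAABBB — 2 tracks woven together.
Track A: 27, 64, 125, 216, 343, 512, 729, 1000, 1331 — the cubes 3³, 4³, 5³, ….
Track B: 8, 16, 32, 64, 128, 256, 512, 1024 — powers of 2.
Position 18 falls in track B as its term 9, giving 2048.
Position 19 → track A, term 10 = 1728.
Position 20 → track A, term 11 = 2197.
The 21st slot belongs to track A; its 12th term is 2744.
The 22nd slot belongs to track B; its 10th term is 4096.
The 23rd slot belongs to track B; its 11th term is 8192.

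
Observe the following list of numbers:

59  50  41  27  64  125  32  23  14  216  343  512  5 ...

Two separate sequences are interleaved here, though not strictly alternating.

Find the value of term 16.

Reading positions in blocks of 6 reveals the pattern AAABBB — 2 tracks woven together.
Track A is 59, 50, 41, 32, 23, 14, 5, which is arithmetic with common difference −9.
Track B is 27, 64, 125, 216, 343, 512, which is consecutive cubes n³ from n = 3.
The 16th slot belongs to track B; its 7th term is 729.

729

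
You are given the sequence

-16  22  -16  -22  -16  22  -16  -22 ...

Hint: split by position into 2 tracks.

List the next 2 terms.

-16, 22

Split by position mod 2 into 2 tracks.
Track A = -16, -16, -16, -16: the constant sequence -16.
Track B = 22, -22, 22, -22: alternating ±22.
The 9th slot belongs to track A; its 5th term is -16.
Term 10 comes from track B (its 5th entry): 22.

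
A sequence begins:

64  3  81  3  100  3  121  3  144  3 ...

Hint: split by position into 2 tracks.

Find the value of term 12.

Odd-indexed and even-indexed terms follow separate rules.
Subsequence A: 64, 81, 100, 121, 144 (perfect squares starting at 8²).
Subsequence B: 3, 3, 3, 3, 3 (the constant sequence 3).
Position 12 falls in subsequence B as its term 6, giving 3.

3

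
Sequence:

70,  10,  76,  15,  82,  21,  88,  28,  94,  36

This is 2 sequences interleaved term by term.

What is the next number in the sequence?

100

Odd-indexed and even-indexed terms follow separate rules.
Subsequence A = 70, 76, 82, 88, 94: adding 6 each time.
Subsequence B = 10, 15, 21, 28, 36: triangular numbers n(n+1)/2 for n = 4, 5, ….
The 11th slot belongs to subsequence A; its 6th term is 100.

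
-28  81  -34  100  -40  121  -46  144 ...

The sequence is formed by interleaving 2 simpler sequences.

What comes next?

Split by position mod 2 into 2 tracks.
Stream A: -28, -34, -40, -46 (subtracting 6 each time).
Stream B: 81, 100, 121, 144 (the squares 9², 10², 11², …).
Position 9 falls in stream A as its term 5, giving -52.

-52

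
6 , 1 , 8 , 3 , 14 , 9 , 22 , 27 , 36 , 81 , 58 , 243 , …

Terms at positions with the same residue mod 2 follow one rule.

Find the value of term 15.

152

Positions 1, 3, 5, … form one subsequence and positions 2, 4, 6, … form another.
Stream A is 6, 8, 14, 22, 36, 58, which is each term equals the sum of the previous two.
Stream B is 1, 3, 9, 27, 81, 243, which is powers of 3.
Term 15 comes from stream A (its 8th entry): 152.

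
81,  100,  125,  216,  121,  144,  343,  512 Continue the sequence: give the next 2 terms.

Positions follow the repeating pattern AABB; grouping by letter gives 2 tracks.
Stream A is 81, 100, 121, 144, which is consecutive squares n² from n = 9.
Stream B is 125, 216, 343, 512, which is perfect cubes starting at 5³.
Term 9 comes from stream A (its 5th entry): 169.
The 10th slot belongs to stream A; its 6th term is 196.

169, 196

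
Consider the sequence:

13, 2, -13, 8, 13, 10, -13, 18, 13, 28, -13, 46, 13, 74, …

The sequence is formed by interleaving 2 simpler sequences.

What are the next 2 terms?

Split by position mod 2 into 2 tracks.
Stream A: 13, -13, 13, -13, 13, -13, 13 — alternating ±13.
Stream B: 2, 8, 10, 18, 28, 46, 74 — a Fibonacci-like recurrence a_n = a_{n-1} + a_{n-2}.
Position 15 → stream A, term 8 = -13.
Position 16 falls in stream B as its term 8, giving 120.

-13, 120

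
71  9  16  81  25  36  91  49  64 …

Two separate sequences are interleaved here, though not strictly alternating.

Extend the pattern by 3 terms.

Reading positions in blocks of 3 reveals the pattern ABB — 2 tracks woven together.
Track A: 71, 81, 91 (arithmetic, step +10).
Track B: 9, 16, 25, 36, 49, 64 (consecutive squares n² from n = 3).
Term 10 comes from track A (its 4th entry): 101.
Position 11 falls in track B as its term 7, giving 81.
Term 12 comes from track B (its 8th entry): 100.

101, 81, 100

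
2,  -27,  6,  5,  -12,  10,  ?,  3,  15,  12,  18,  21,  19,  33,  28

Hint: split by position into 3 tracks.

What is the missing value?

Split by position mod 3 into 3 tracks.
Subsequence A is 2, 5, ?, 12, 19, which is Fibonacci-style (each term is the sum of the two before it).
Subsequence B is -27, -12, 3, 18, 33, which is arithmetic, step +15.
Subsequence C is 6, 10, 15, 21, 28, which is triangular numbers starting at T_3.
So the missing entry in subsequence A is 7.

7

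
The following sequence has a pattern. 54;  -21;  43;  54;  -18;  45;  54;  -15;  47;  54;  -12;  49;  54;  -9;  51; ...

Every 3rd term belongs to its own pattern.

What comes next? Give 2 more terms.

The terms cycle through 3 interleaved subsequences.
Subsequence A is 54, 54, 54, 54, 54, which is always 54.
Subsequence B is -21, -18, -15, -12, -9, which is adding 3 each time.
Subsequence C is 43, 45, 47, 49, 51, which is adding 2 each time.
Term 16 comes from subsequence A (its 6th entry): 54.
Position 17 falls in subsequence B as its term 6, giving -6.

54, -6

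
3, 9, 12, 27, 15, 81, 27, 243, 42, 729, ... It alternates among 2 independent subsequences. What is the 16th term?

The terms cycle through 2 interleaved subsequences.
Subsequence A is 3, 12, 15, 27, 42, which is Fibonacci-style (each term is the sum of the two before it).
Subsequence B is 9, 27, 81, 243, 729, which is multiplying by 3 each time.
The 16th slot belongs to subsequence B; its 8th term is 19683.

19683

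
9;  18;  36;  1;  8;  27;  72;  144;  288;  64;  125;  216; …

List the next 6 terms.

Reading positions in blocks of 6 reveals the pattern AAABBB — 2 tracks woven together.
Track A: 9, 18, 36, 72, 144, 288. A geometric progression (common ratio 2).
Track B: 1, 8, 27, 64, 125, 216. Perfect cubes starting at 1³.
Position 13 → track A, term 7 = 576.
The 14th slot belongs to track A; its 8th term is 1152.
Position 15 falls in track A as its term 9, giving 2304.
Position 16 → track B, term 7 = 343.
Term 17 comes from track B (its 8th entry): 512.
The 18th slot belongs to track B; its 9th term is 729.

576, 1152, 2304, 343, 512, 729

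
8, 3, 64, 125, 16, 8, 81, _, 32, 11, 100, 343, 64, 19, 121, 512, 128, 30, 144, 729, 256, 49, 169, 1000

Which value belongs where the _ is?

216

Taking every 4th term gives 4 separate tracks.
Stream A: 8, 16, 32, 64, 128, 256 (powers 2^3, 2^4, 2^5, …).
Stream B: 3, 8, 11, 19, 30, 49 (Fibonacci-style (each term is the sum of the two before it)).
Stream C: 64, 81, 100, 121, 144, 169 (the squares 8², 9², 10², …).
Stream D: 125, ?, 343, 512, 729, 1000 (the cubes 5³, 6³, 7³, …).
Stream D's pattern makes the blank 216.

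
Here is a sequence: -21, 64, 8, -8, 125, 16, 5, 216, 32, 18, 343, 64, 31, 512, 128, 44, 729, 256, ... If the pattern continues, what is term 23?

Read the sequence 3 terms at a time; column i is its own pattern.
Stream A: -21, -8, 5, 18, 31, 44 (arithmetic, step +13).
Stream B: 64, 125, 216, 343, 512, 729 (consecutive cubes n³ from n = 4).
Stream C: 8, 16, 32, 64, 128, 256 (powers 2^3, 2^4, 2^5, …).
The 23rd slot belongs to stream B; its 8th term is 1331.

1331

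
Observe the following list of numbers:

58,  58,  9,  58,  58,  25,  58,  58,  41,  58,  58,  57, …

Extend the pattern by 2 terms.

58, 58

Reading positions in blocks of 3 reveals the pattern AAB — 2 tracks woven together.
Track A: 58, 58, 58, 58, 58, 58, 58, 58. The constant sequence 58.
Track B: 9, 25, 41, 57. Linear: a_n = -7 + 16·n.
Position 13 → track A, term 9 = 58.
Position 14 falls in track A as its term 10, giving 58.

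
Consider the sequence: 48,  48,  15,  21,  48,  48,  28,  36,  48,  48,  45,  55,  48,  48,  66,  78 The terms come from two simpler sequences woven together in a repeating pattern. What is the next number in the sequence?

48

The slot pattern repeats as AABB (period 4), so there are 2 interleaved tracks.
Track A: 48, 48, 48, 48, 48, 48, 48, 48 — always 48.
Track B: 15, 21, 28, 36, 45, 55, 66, 78 — the triangular numbers T_5, T_6, ….
Term 17 comes from track A (its 9th entry): 48.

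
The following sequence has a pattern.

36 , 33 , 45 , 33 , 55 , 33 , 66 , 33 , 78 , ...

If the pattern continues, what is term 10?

33

Odd-indexed and even-indexed terms follow separate rules.
Track A = 36, 45, 55, 66, 78: triangular numbers n(n+1)/2 for n = 8, 9, ….
Track B = 33, 33, 33, 33: the constant sequence 33.
Position 10 → track B, term 5 = 33.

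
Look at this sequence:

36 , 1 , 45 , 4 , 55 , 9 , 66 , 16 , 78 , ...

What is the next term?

25

Odd-indexed and even-indexed terms follow separate rules.
Subsequence A: 36, 45, 55, 66, 78 — triangular numbers starting at T_8.
Subsequence B: 1, 4, 9, 16 — consecutive squares n² from n = 1.
The 10th slot belongs to subsequence B; its 5th term is 25.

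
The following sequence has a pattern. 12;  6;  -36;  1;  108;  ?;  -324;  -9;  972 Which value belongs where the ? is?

-4

Odd-indexed and even-indexed terms follow separate rules.
Stream A = 12, -36, 108, -324, 972: multiplying by -3 each time.
Stream B = 6, 1, ?, -9: arithmetic with common difference −5.
So the missing entry in stream B is -4.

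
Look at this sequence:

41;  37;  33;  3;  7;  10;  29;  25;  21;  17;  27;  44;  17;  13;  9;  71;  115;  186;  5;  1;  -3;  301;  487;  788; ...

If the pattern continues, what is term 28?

1275

The slot pattern repeats as AAABBB (period 6), so there are 2 interleaved tracks.
Track A: 41, 37, 33, 29, 25, 21, 17, 13, 9, 5, 1, -3 (linear: a_n = 45 − 4·n).
Track B: 3, 7, 10, 17, 27, 44, 71, 115, 186, 301, 487, 788 (a Fibonacci-like recurrence a_n = a_{n-1} + a_{n-2}).
The 28th slot belongs to track B; its 13th term is 1275.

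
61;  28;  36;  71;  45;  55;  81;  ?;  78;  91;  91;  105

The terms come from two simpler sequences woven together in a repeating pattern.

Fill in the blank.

Reading positions in blocks of 3 reveals the pattern ABB — 2 tracks woven together.
Subsequence A is 61, 71, 81, 91, which is adding 10 each time.
Subsequence B is 28, 36, 45, 55, ?, 78, 91, 105, which is triangular numbers starting at T_7.
The gap is subsequence B's term 5; the rule gives 66.

66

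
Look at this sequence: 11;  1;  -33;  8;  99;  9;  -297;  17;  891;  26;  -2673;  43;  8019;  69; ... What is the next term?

-24057

Taking every 2nd term gives 2 separate tracks.
Track A: 11, -33, 99, -297, 891, -2673, 8019. Geometric with ratio -3.
Track B: 1, 8, 9, 17, 26, 43, 69. Each term equals the sum of the previous two.
Term 15 comes from track A (its 8th entry): -24057.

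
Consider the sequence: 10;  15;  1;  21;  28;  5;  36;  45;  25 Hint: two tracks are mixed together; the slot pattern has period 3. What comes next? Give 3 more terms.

Positions follow the repeating pattern AAB; grouping by letter gives 2 tracks.
Track A: 10, 15, 21, 28, 36, 45 — the triangular numbers T_4, T_5, ….
Track B: 1, 5, 25 — multiplying by 5 each time.
Term 10 comes from track A (its 7th entry): 55.
Position 11 falls in track A as its term 8, giving 66.
Position 12 falls in track B as its term 4, giving 125.

55, 66, 125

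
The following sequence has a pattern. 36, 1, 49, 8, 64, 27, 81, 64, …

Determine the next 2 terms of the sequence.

100, 125

Odd-indexed and even-indexed terms follow separate rules.
Subsequence A is 36, 49, 64, 81, which is the squares 6², 7², 8², ….
Subsequence B is 1, 8, 27, 64, which is perfect cubes starting at 1³.
Term 9 comes from subsequence A (its 5th entry): 100.
Position 10 → subsequence B, term 5 = 125.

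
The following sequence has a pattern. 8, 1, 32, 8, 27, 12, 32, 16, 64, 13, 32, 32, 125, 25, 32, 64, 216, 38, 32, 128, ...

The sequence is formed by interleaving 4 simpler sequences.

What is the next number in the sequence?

Read the sequence 4 terms at a time; column i is its own pattern.
Stream A: 8, 27, 64, 125, 216 (the cubes 2³, 3³, 4³, …).
Stream B: 1, 12, 13, 25, 38 (each term equals the sum of the previous two).
Stream C: 32, 32, 32, 32, 32 (constant 32).
Stream D: 8, 16, 32, 64, 128 (powers 2^3, 2^4, 2^5, …).
The 21st slot belongs to stream A; its 6th term is 343.

343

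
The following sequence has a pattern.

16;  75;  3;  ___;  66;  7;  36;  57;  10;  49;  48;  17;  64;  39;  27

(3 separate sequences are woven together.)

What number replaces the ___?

25

The terms cycle through 3 interleaved subsequences.
Subsequence A = 16, ?, 36, 49, 64: consecutive squares n² from n = 4.
Subsequence B = 75, 66, 57, 48, 39: linear: a_n = 84 − 9·n.
Subsequence C = 3, 7, 10, 17, 27: a Fibonacci-like recurrence a_n = a_{n-1} + a_{n-2}.
Subsequence A's pattern makes the blank 25.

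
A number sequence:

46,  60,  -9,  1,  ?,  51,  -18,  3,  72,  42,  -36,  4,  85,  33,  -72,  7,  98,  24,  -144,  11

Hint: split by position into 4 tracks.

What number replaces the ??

59

Taking every 4th term gives 4 separate tracks.
Subsequence A: 46, ?, 72, 85, 98 (arithmetic with common difference +13).
Subsequence B: 60, 51, 42, 33, 24 (linear: a_n = 69 − 9·n).
Subsequence C: -9, -18, -36, -72, -144 (geometric, ×2 each step).
Subsequence D: 1, 3, 4, 7, 11 (a Fibonacci-like recurrence a_n = a_{n-1} + a_{n-2}).
Filling subsequence A at index 2 by its rule yields 59.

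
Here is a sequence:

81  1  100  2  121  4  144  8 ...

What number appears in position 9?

169

Positions 1, 3, 5, … form one subsequence and positions 2, 4, 6, … form another.
Track A: 81, 100, 121, 144 — the squares 9², 10², 11², ….
Track B: 1, 2, 4, 8 — successive powers of 2.
Position 9 falls in track A as its term 5, giving 169.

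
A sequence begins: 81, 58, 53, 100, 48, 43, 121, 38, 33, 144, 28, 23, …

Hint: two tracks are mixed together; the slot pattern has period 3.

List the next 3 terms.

169, 18, 13

Positions follow the repeating pattern ABB; grouping by letter gives 2 tracks.
Track A is 81, 100, 121, 144, which is perfect squares starting at 9².
Track B is 58, 53, 48, 43, 38, 33, 28, 23, which is arithmetic, step −5.
Position 13 falls in track A as its term 5, giving 169.
Position 14 → track B, term 9 = 18.
Term 15 comes from track B (its 10th entry): 13.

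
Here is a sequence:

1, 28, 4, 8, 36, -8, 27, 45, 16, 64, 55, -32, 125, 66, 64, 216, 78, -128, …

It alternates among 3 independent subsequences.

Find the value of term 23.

Read the sequence 3 terms at a time; column i is its own pattern.
Stream A is 1, 8, 27, 64, 125, 216, which is the cubes 1³, 2³, 3³, ….
Stream B is 28, 36, 45, 55, 66, 78, which is triangular numbers starting at T_7.
Stream C is 4, -8, 16, -32, 64, -128, which is geometric, ×-2 each step.
The 23rd slot belongs to stream B; its 8th term is 105.

105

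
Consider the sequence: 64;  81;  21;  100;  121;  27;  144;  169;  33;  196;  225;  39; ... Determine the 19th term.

The slot pattern repeats as AAB (period 3), so there are 2 interleaved tracks.
Subsequence A: 64, 81, 100, 121, 144, 169, 196, 225 — the squares 8², 9², 10², ….
Subsequence B: 21, 27, 33, 39 — arithmetic with common difference +6.
The 19th slot belongs to subsequence A; its 13th term is 400.

400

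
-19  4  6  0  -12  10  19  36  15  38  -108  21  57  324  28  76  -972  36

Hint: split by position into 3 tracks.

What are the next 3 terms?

Split by position mod 3: positions 1, 4, 7, … form one track, and each other residue class forms its own.
Track A: -19, 0, 19, 38, 57, 76 (arithmetic, step +19).
Track B: 4, -12, 36, -108, 324, -972 (geometric, ×-3 each step).
Track C: 6, 10, 15, 21, 28, 36 (triangular numbers starting at T_3).
The 19th slot belongs to track A; its 7th term is 95.
The 20th slot belongs to track B; its 7th term is 2916.
Position 21 → track C, term 7 = 45.

95, 2916, 45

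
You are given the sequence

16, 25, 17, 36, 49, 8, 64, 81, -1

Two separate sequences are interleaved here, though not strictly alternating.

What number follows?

Positions follow the repeating pattern AAB; grouping by letter gives 2 tracks.
Stream A: 16, 25, 36, 49, 64, 81. Perfect squares starting at 4².
Stream B: 17, 8, -1. Arithmetic, step −9.
Term 10 comes from stream A (its 7th entry): 100.

100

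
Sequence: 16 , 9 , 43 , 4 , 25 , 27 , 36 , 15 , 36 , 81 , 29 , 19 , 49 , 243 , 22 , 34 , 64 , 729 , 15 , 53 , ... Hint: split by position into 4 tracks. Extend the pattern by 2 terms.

Read the sequence 4 terms at a time; column i is its own pattern.
Track A is 16, 25, 36, 49, 64, which is perfect squares starting at 4².
Track B is 9, 27, 81, 243, 729, which is multiplying by 3 each time.
Track C is 43, 36, 29, 22, 15, which is subtracting 7 each time.
Track D is 4, 15, 19, 34, 53, which is Fibonacci-style (each term is the sum of the two before it).
Term 21 comes from track A (its 6th entry): 81.
Position 22 → track B, term 6 = 2187.

81, 2187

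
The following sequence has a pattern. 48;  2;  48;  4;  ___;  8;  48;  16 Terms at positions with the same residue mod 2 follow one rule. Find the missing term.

48

The terms cycle through 2 interleaved subsequences.
Stream A = 48, 48, ?, 48: constant 48.
Stream B = 2, 4, 8, 16: powers 2^1, 2^2, 2^3, ….
Stream A's pattern makes the blank 48.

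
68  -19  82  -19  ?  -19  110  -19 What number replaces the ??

96

Split by position mod 2 into 2 tracks.
Track A is 68, 82, ?, 110, which is linear: a_n = 54 + 14·n.
Track B is -19, -19, -19, -19, which is always -19.
So the missing entry in track A is 96.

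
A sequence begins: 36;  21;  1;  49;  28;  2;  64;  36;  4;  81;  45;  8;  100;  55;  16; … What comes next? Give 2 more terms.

Read the sequence 3 terms at a time; column i is its own pattern.
Track A: 36, 49, 64, 81, 100 (consecutive squares n² from n = 6).
Track B: 21, 28, 36, 45, 55 (triangular numbers starting at T_6).
Track C: 1, 2, 4, 8, 16 (powers of 2).
Term 16 comes from track A (its 6th entry): 121.
Term 17 comes from track B (its 6th entry): 66.

121, 66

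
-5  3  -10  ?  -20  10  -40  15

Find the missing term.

Odd-indexed and even-indexed terms follow separate rules.
Track A is -5, -10, -20, -40, which is geometric with ratio 2.
Track B is 3, ?, 10, 15, which is triangular numbers n(n+1)/2 for n = 2, 3, ….
So the missing entry in track B is 6.

6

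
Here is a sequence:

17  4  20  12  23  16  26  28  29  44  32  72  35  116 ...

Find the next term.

38

The terms cycle through 2 interleaved subsequences.
Track A: 17, 20, 23, 26, 29, 32, 35. Arithmetic, step +3.
Track B: 4, 12, 16, 28, 44, 72, 116. Fibonacci-style (each term is the sum of the two before it).
Position 15 falls in track A as its term 8, giving 38.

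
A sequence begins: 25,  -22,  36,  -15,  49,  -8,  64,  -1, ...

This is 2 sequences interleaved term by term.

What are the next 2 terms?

Taking every 2nd term gives 2 separate tracks.
Stream A: 25, 36, 49, 64. Perfect squares starting at 5².
Stream B: -22, -15, -8, -1. Linear: a_n = -29 + 7·n.
Position 9 → stream A, term 5 = 81.
The 10th slot belongs to stream B; its 5th term is 6.

81, 6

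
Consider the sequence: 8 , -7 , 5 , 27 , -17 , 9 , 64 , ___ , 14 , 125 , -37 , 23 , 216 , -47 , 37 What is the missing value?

Read the sequence 3 terms at a time; column i is its own pattern.
Track A: 8, 27, 64, 125, 216. Perfect cubes starting at 2³.
Track B: -7, -17, ?, -37, -47. Arithmetic with common difference −10.
Track C: 5, 9, 14, 23, 37. A Fibonacci-like recurrence a_n = a_{n-1} + a_{n-2}.
The gap is track B's term 3; the rule gives -27.

-27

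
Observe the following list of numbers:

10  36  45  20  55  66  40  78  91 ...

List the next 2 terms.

Reading positions in blocks of 3 reveals the pattern ABB — 2 tracks woven together.
Subsequence A: 10, 20, 40 — geometric, ×2 each step.
Subsequence B: 36, 45, 55, 66, 78, 91 — triangular numbers n(n+1)/2 for n = 8, 9, ….
Position 10 falls in subsequence A as its term 4, giving 80.
Position 11 falls in subsequence B as its term 7, giving 105.

80, 105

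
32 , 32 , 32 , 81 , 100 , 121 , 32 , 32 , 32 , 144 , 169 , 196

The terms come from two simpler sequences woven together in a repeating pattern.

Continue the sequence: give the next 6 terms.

The slot pattern repeats as AAABBB (period 6), so there are 2 interleaved tracks.
Track A is 32, 32, 32, 32, 32, 32, which is the constant sequence 32.
Track B is 81, 100, 121, 144, 169, 196, which is the squares 9², 10², 11², ….
The 13th slot belongs to track A; its 7th term is 32.
The 14th slot belongs to track A; its 8th term is 32.
Position 15 → track A, term 9 = 32.
Position 16 falls in track B as its term 7, giving 225.
The 17th slot belongs to track B; its 8th term is 256.
Position 18 → track B, term 9 = 289.

32, 32, 32, 225, 256, 289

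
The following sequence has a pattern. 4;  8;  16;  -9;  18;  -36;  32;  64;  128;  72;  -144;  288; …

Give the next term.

Reading positions in blocks of 6 reveals the pattern AAABBB — 2 tracks woven together.
Track A: 4, 8, 16, 32, 64, 128 (powers of 2).
Track B: -9, 18, -36, 72, -144, 288 (geometric with ratio -2).
Position 13 falls in track A as its term 7, giving 256.

256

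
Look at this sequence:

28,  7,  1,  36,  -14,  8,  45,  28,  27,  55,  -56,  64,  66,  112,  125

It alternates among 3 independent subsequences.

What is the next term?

Split by position mod 3: positions 1, 4, 7, … form one track, and each other residue class forms its own.
Subsequence A = 28, 36, 45, 55, 66: triangular numbers n(n+1)/2 for n = 7, 8, ….
Subsequence B = 7, -14, 28, -56, 112: geometric with ratio -2.
Subsequence C = 1, 8, 27, 64, 125: the cubes 1³, 2³, 3³, ….
The 16th slot belongs to subsequence A; its 6th term is 78.

78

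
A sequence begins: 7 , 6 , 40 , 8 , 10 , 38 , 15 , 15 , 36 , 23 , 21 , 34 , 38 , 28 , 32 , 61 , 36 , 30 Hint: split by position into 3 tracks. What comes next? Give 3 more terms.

Read the sequence 3 terms at a time; column i is its own pattern.
Track A: 7, 8, 15, 23, 38, 61 (Fibonacci-style (each term is the sum of the two before it)).
Track B: 6, 10, 15, 21, 28, 36 (triangular numbers n(n+1)/2 for n = 3, 4, …).
Track C: 40, 38, 36, 34, 32, 30 (arithmetic, step −2).
Position 19 falls in track A as its term 7, giving 99.
Position 20 → track B, term 7 = 45.
Position 21 falls in track C as its term 7, giving 28.

99, 45, 28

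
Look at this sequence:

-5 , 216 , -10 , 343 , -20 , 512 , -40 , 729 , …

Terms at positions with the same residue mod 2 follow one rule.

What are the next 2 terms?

Positions 1, 3, 5, … form one subsequence and positions 2, 4, 6, … form another.
Track A: -5, -10, -20, -40 (geometric with ratio 2).
Track B: 216, 343, 512, 729 (consecutive cubes n³ from n = 6).
Term 9 comes from track A (its 5th entry): -80.
The 10th slot belongs to track B; its 5th term is 1000.

-80, 1000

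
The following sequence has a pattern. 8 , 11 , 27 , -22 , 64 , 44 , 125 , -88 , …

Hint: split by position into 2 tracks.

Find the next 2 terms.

216, 176

Split by position mod 2 into 2 tracks.
Track A: 8, 27, 64, 125 — the cubes 2³, 3³, 4³, ….
Track B: 11, -22, 44, -88 — geometric, ×-2 each step.
Term 9 comes from track A (its 5th entry): 216.
Position 10 falls in track B as its term 5, giving 176.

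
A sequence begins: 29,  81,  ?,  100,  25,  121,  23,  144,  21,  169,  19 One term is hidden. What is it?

27

Positions 1, 3, 5, … form one subsequence and positions 2, 4, 6, … form another.
Stream A = 29, ?, 25, 23, 21, 19: subtracting 2 each time.
Stream B = 81, 100, 121, 144, 169: the squares 9², 10², 11², ….
Filling stream A at index 2 by its rule yields 27.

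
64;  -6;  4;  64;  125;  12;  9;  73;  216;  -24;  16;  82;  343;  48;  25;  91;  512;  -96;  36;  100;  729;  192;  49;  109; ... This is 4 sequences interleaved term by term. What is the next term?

Split by position mod 4 into 4 tracks.
Stream A: 64, 125, 216, 343, 512, 729. The cubes 4³, 5³, 6³, ….
Stream B: -6, 12, -24, 48, -96, 192. Multiplying by -2 each time.
Stream C: 4, 9, 16, 25, 36, 49. The squares 2², 3², 4², ….
Stream D: 64, 73, 82, 91, 100, 109. Arithmetic, step +9.
Term 25 comes from stream A (its 7th entry): 1000.

1000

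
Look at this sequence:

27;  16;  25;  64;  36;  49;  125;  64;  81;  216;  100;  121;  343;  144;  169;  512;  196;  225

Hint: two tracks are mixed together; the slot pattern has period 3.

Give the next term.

729

Positions follow the repeating pattern ABB; grouping by letter gives 2 tracks.
Track A: 27, 64, 125, 216, 343, 512. The cubes 3³, 4³, 5³, ….
Track B: 16, 25, 36, 49, 64, 81, 100, 121, 144, 169, 196, 225. Consecutive squares n² from n = 4.
Position 19 falls in track A as its term 7, giving 729.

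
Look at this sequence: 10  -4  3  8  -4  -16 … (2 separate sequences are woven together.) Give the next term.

Split by position mod 2 into 2 tracks.
Track A = 10, 3, -4: linear: a_n = 17 − 7·n.
Track B = -4, 8, -16: multiplying by -2 each time.
Position 7 → track A, term 4 = -11.

-11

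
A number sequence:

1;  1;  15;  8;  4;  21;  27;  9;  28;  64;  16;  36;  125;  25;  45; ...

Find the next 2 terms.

Split by position mod 3: positions 1, 4, 7, … form one track, and each other residue class forms its own.
Stream A: 1, 8, 27, 64, 125. The cubes 1³, 2³, 3³, ….
Stream B: 1, 4, 9, 16, 25. Perfect squares starting at 1².
Stream C: 15, 21, 28, 36, 45. Triangular numbers n(n+1)/2 for n = 5, 6, ….
Position 16 falls in stream A as its term 6, giving 216.
The 17th slot belongs to stream B; its 6th term is 36.

216, 36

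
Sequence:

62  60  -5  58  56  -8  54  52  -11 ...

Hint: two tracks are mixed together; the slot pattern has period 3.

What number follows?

Reading positions in blocks of 3 reveals the pattern AAB — 2 tracks woven together.
Stream A: 62, 60, 58, 56, 54, 52 — arithmetic with common difference −2.
Stream B: -5, -8, -11 — subtracting 3 each time.
The 10th slot belongs to stream A; its 7th term is 50.

50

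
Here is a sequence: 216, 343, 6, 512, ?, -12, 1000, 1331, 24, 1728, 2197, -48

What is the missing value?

Positions follow the repeating pattern AAB; grouping by letter gives 2 tracks.
Stream A: 216, 343, 512, ?, 1000, 1331, 1728, 2197. The cubes 6³, 7³, 8³, ….
Stream B: 6, -12, 24, -48. A geometric progression (common ratio -2).
So the missing entry in stream A is 729.

729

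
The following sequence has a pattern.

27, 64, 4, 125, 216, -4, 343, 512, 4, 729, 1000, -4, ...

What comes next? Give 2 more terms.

Reading positions in blocks of 3 reveals the pattern AAB — 2 tracks woven together.
Track A = 27, 64, 125, 216, 343, 512, 729, 1000: the cubes 3³, 4³, 5³, ….
Track B = 4, -4, 4, -4: alternating ±4.
Position 13 → track A, term 9 = 1331.
Position 14 → track A, term 10 = 1728.

1331, 1728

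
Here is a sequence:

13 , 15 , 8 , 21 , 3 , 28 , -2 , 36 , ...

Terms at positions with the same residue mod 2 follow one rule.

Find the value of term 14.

66

The terms cycle through 2 interleaved subsequences.
Stream A: 13, 8, 3, -2 (arithmetic, step −5).
Stream B: 15, 21, 28, 36 (triangular numbers n(n+1)/2 for n = 5, 6, …).
Position 14 falls in stream B as its term 7, giving 66.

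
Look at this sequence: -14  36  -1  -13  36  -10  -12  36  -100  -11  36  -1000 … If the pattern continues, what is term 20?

Split by position mod 3: positions 1, 4, 7, … form one track, and each other residue class forms its own.
Track A = -14, -13, -12, -11: arithmetic, step +1.
Track B = 36, 36, 36, 36: always 36.
Track C = -1, -10, -100, -1000: multiplying by 10 each time.
The 20th slot belongs to track B; its 7th term is 36.

36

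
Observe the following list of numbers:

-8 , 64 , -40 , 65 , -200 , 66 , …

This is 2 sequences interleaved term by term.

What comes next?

-1000

Odd-indexed and even-indexed terms follow separate rules.
Subsequence A: -8, -40, -200 (geometric with ratio 5).
Subsequence B: 64, 65, 66 (adding 1 each time).
Position 7 → subsequence A, term 4 = -1000.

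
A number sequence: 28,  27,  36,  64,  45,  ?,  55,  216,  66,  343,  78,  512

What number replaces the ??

125

Positions 1, 3, 5, … form one subsequence and positions 2, 4, 6, … form another.
Subsequence A: 28, 36, 45, 55, 66, 78. Triangular numbers starting at T_7.
Subsequence B: 27, 64, ?, 216, 343, 512. Consecutive cubes n³ from n = 3.
Filling subsequence B at index 3 by its rule yields 125.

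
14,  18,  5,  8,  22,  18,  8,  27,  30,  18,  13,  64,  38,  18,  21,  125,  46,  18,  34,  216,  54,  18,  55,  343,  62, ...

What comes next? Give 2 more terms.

18, 89

Taking every 4th term gives 4 separate tracks.
Stream A: 14, 22, 30, 38, 46, 54, 62. Arithmetic with common difference +8.
Stream B: 18, 18, 18, 18, 18, 18. Constant 18.
Stream C: 5, 8, 13, 21, 34, 55. Fibonacci-style (each term is the sum of the two before it).
Stream D: 8, 27, 64, 125, 216, 343. Perfect cubes starting at 2³.
Position 26 falls in stream B as its term 7, giving 18.
Position 27 → stream C, term 7 = 89.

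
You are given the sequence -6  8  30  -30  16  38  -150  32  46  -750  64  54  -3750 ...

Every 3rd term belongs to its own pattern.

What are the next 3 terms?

128, 62, -18750

Taking every 3rd term gives 3 separate tracks.
Subsequence A is -6, -30, -150, -750, -3750, which is geometric, ×5 each step.
Subsequence B is 8, 16, 32, 64, which is powers 2^3, 2^4, 2^5, ….
Subsequence C is 30, 38, 46, 54, which is arithmetic, step +8.
The 14th slot belongs to subsequence B; its 5th term is 128.
Position 15 → subsequence C, term 5 = 62.
Term 16 comes from subsequence A (its 6th entry): -18750.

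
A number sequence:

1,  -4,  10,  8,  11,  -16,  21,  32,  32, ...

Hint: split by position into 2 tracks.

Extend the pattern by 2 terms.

-64, 53

Taking every 2nd term gives 2 separate tracks.
Stream A is 1, 10, 11, 21, 32, which is Fibonacci-style (each term is the sum of the two before it).
Stream B is -4, 8, -16, 32, which is a geometric progression (common ratio -2).
Term 10 comes from stream B (its 5th entry): -64.
The 11th slot belongs to stream A; its 6th term is 53.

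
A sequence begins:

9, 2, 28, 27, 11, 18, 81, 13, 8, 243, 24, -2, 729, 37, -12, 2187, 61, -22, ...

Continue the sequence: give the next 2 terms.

6561, 98

Taking every 3rd term gives 3 separate tracks.
Subsequence A: 9, 27, 81, 243, 729, 2187. Powers 3^2, 3^3, 3^4, ….
Subsequence B: 2, 11, 13, 24, 37, 61. Fibonacci-style (each term is the sum of the two before it).
Subsequence C: 28, 18, 8, -2, -12, -22. Arithmetic with common difference −10.
Term 19 comes from subsequence A (its 7th entry): 6561.
The 20th slot belongs to subsequence B; its 7th term is 98.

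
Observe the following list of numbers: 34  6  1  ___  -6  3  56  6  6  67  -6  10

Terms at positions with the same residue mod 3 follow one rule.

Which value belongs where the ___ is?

Taking every 3rd term gives 3 separate tracks.
Subsequence A: 34, ?, 56, 67 (arithmetic, step +11).
Subsequence B: 6, -6, 6, -6 (the oscillation 6·(−1)^(n+1)).
Subsequence C: 1, 3, 6, 10 (triangular numbers starting at T_1).
So the missing entry in subsequence A is 45.

45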